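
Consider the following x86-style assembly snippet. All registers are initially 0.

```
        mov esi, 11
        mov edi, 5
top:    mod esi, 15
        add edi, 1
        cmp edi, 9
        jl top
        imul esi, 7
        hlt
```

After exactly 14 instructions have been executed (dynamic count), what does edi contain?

after mov esi, 11: esi=11
after mov edi, 5: edi=5
after mod esi, 15: esi=11%15=11
after add edi, 1: edi=5+1=6
cmp edi, 9  (cmp 6,9)
jl top: taken
after mod esi, 15: esi=11%15=11
after add edi, 1: edi=6+1=7
cmp edi, 9  (cmp 7,9)
jl top: taken
after mod esi, 15: esi=11%15=11
after add edi, 1: edi=7+1=8
cmp edi, 9  (cmp 8,9)
jl top: taken
After step 14: edi = 8.

8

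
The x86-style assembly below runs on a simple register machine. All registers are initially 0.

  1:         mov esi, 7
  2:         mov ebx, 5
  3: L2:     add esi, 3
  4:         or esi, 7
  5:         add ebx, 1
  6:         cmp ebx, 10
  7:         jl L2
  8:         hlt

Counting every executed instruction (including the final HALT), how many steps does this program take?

after mov esi, 7: esi=7
after mov ebx, 5: ebx=5
after add esi, 3: esi=7+3=10
after or esi, 7: esi=10|7=15
after add ebx, 1: ebx=5+1=6
cmp ebx, 10  (cmp 6,10)
jl L2: taken
after add esi, 3: esi=15+3=18
after or esi, 7: esi=18|7=23
after add ebx, 1: ebx=6+1=7
cmp ebx, 10  (cmp 7,10)
jl L2: taken
after add esi, 3: esi=23+3=26
after or esi, 7: esi=26|7=31
after add ebx, 1: ebx=7+1=8
cmp ebx, 10  (cmp 8,10)
jl L2: taken
after add esi, 3: esi=31+3=34
after or esi, 7: esi=34|7=39
after add ebx, 1: ebx=8+1=9
cmp ebx, 10  (cmp 9,10)
jl L2: taken
after add esi, 3: esi=39+3=42
after or esi, 7: esi=42|7=47
after add ebx, 1: ebx=9+1=10
cmp ebx, 10  (cmp 10,10)
jl L2: not taken
halt.
Total executed instructions: 28.

28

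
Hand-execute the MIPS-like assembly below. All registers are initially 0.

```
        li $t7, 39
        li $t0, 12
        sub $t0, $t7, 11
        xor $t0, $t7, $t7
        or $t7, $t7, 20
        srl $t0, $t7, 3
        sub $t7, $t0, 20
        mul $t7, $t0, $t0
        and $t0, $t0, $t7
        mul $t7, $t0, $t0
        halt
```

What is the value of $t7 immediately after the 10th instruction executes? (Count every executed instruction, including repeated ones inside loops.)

16

after li $t7, 39: $t7=39
after li $t0, 12: $t0=12
after sub $t0, $t7, 11: $t0=39-11=28
after xor $t0, $t7, $t7: $t0=39^39=0
after or $t7, $t7, 20: $t7=39|20=55
after srl $t0, $t7, 3: $t0=55>>3=6
after sub $t7, $t0, 20: $t7=6-20=-14
after mul $t7, $t0, $t0: $t7=6*6=36
after and $t0, $t0, $t7: $t0=6&36=4
after mul $t7, $t0, $t0: $t7=4*4=16
After step 10: $t7 = 16.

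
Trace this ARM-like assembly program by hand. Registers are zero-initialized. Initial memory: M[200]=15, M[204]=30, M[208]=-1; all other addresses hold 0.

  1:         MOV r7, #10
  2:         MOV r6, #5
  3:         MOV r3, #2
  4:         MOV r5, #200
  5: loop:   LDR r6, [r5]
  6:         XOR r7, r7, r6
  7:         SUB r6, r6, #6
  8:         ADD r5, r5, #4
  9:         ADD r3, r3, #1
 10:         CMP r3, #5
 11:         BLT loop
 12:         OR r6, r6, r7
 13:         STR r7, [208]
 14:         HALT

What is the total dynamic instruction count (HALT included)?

r7=10
r6=5
r3=2
r5=200
r6=M[200]=15
r7=10^15=5
r6=15-6=9
r5=200+4=204
r3=2+1=3
CMP r3, #5  (cmp 3,5)
BLT loop: taken
r6=M[204]=30
r7=5^30=27
r6=30-6=24
r5=204+4=208
r3=3+1=4
CMP r3, #5  (cmp 4,5)
BLT loop: taken
r6=M[208]=-1
r7=27^(-1)=-28
r6=(-1)-6=-7
r5=208+4=212
r3=4+1=5
CMP r3, #5  (cmp 5,5)
BLT loop: not taken
r6=(-7)|(-28)=-3
STR r7, [208] → M[208]=-28
halt.
Total executed instructions: 28.

28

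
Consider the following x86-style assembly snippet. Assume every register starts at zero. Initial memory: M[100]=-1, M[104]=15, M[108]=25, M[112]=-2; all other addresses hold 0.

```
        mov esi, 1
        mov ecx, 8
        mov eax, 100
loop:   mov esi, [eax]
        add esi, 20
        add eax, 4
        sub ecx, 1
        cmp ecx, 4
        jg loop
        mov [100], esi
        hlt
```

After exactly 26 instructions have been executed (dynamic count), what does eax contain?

116

esi=1
ecx=8
eax=100
esi=M[100]=-1
esi=(-1)+20=19
eax=100+4=104
ecx=8-1=7
cmp ecx, 4  (cmp 7,4)
jg loop: taken
esi=M[104]=15
esi=15+20=35
eax=104+4=108
ecx=7-1=6
cmp ecx, 4  (cmp 6,4)
jg loop: taken
esi=M[108]=25
esi=25+20=45
eax=108+4=112
ecx=6-1=5
cmp ecx, 4  (cmp 5,4)
jg loop: taken
esi=M[112]=-2
esi=(-2)+20=18
eax=112+4=116
ecx=5-1=4
cmp ecx, 4  (cmp 4,4)
After step 26: eax = 116.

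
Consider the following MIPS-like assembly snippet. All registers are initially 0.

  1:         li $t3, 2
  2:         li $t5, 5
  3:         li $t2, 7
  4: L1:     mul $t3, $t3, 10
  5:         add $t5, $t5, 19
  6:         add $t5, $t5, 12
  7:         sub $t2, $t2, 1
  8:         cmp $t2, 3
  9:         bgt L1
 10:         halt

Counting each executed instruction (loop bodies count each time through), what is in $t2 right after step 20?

4

after li $t3, 2: $t3=2
after li $t5, 5: $t5=5
after li $t2, 7: $t2=7
after mul $t3, $t3, 10: $t3=2*10=20
after add $t5, $t5, 19: $t5=5+19=24
after add $t5, $t5, 12: $t5=24+12=36
after sub $t2, $t2, 1: $t2=7-1=6
cmp $t2, 3  (cmp 6,3)
bgt L1: taken
after mul $t3, $t3, 10: $t3=20*10=200
after add $t5, $t5, 19: $t5=36+19=55
after add $t5, $t5, 12: $t5=55+12=67
after sub $t2, $t2, 1: $t2=6-1=5
cmp $t2, 3  (cmp 5,3)
bgt L1: taken
after mul $t3, $t3, 10: $t3=200*10=2000
after add $t5, $t5, 19: $t5=67+19=86
after add $t5, $t5, 12: $t5=86+12=98
after sub $t2, $t2, 1: $t2=5-1=4
cmp $t2, 3  (cmp 4,3)
After step 20: $t2 = 4.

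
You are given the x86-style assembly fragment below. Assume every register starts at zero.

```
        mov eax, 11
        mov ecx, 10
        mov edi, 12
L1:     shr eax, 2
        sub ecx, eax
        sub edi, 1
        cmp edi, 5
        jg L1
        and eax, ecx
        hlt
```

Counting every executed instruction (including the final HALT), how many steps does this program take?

mov eax, 11 → eax=11
mov ecx, 10 → ecx=10
mov edi, 12 → edi=12
shr eax, 2 → eax=11>>2=2
sub ecx, eax → ecx=10-2=8
sub edi, 1 → edi=12-1=11
cmp edi, 5  (cmp 11,5)
jg L1: taken
shr eax, 2 → eax=2>>2=0
sub ecx, eax → ecx=8-0=8
sub edi, 1 → edi=11-1=10
cmp edi, 5  (cmp 10,5)
jg L1: taken
shr eax, 2 → eax=0>>2=0
sub ecx, eax → ecx=8-0=8
sub edi, 1 → edi=10-1=9
cmp edi, 5  (cmp 9,5)
jg L1: taken
shr eax, 2 → eax=0>>2=0
sub ecx, eax → ecx=8-0=8
sub edi, 1 → edi=9-1=8
cmp edi, 5  (cmp 8,5)
jg L1: taken
shr eax, 2 → eax=0>>2=0
sub ecx, eax → ecx=8-0=8
sub edi, 1 → edi=8-1=7
cmp edi, 5  (cmp 7,5)
jg L1: taken
shr eax, 2 → eax=0>>2=0
sub ecx, eax → ecx=8-0=8
sub edi, 1 → edi=7-1=6
cmp edi, 5  (cmp 6,5)
jg L1: taken
shr eax, 2 → eax=0>>2=0
sub ecx, eax → ecx=8-0=8
sub edi, 1 → edi=6-1=5
cmp edi, 5  (cmp 5,5)
jg L1: not taken
and eax, ecx → eax=0&8=0
halt.
Total executed instructions: 40.

40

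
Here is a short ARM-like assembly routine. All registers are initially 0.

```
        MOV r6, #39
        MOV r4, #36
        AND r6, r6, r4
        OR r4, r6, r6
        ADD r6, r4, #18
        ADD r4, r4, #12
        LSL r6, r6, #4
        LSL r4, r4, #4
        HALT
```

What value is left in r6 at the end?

r6=39
r4=36
r6=39&36=36
r4=36|36=36
r6=36+18=54
r4=36+12=48
r6=54<<4=864
r4=48<<4=768
halt.

864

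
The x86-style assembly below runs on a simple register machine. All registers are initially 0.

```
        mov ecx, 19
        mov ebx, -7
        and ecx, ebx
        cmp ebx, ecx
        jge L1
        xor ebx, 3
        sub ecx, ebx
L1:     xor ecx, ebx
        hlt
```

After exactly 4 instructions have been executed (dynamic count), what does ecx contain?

17

mov ecx, 19 → ecx=19
mov ebx, -7 → ebx=-7
and ecx, ebx → ecx=19&(-7)=17
cmp ebx, ecx  (cmp -7,17)
After step 4: ecx = 17.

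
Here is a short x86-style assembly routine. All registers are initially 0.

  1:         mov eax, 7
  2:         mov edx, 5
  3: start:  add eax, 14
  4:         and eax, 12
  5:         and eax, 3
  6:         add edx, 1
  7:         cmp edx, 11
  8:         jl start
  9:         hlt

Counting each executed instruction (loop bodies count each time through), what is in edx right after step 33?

10

mov eax, 7 → eax=7
mov edx, 5 → edx=5
add eax, 14 → eax=7+14=21
and eax, 12 → eax=21&12=4
and eax, 3 → eax=4&3=0
add edx, 1 → edx=5+1=6
cmp edx, 11  (cmp 6,11)
jl start: taken
add eax, 14 → eax=0+14=14
and eax, 12 → eax=14&12=12
and eax, 3 → eax=12&3=0
add edx, 1 → edx=6+1=7
cmp edx, 11  (cmp 7,11)
jl start: taken
add eax, 14 → eax=0+14=14
and eax, 12 → eax=14&12=12
and eax, 3 → eax=12&3=0
add edx, 1 → edx=7+1=8
cmp edx, 11  (cmp 8,11)
jl start: taken
add eax, 14 → eax=0+14=14
and eax, 12 → eax=14&12=12
and eax, 3 → eax=12&3=0
add edx, 1 → edx=8+1=9
cmp edx, 11  (cmp 9,11)
jl start: taken
add eax, 14 → eax=0+14=14
and eax, 12 → eax=14&12=12
and eax, 3 → eax=12&3=0
add edx, 1 → edx=9+1=10
cmp edx, 11  (cmp 10,11)
jl start: taken
add eax, 14 → eax=0+14=14
After step 33: edx = 10.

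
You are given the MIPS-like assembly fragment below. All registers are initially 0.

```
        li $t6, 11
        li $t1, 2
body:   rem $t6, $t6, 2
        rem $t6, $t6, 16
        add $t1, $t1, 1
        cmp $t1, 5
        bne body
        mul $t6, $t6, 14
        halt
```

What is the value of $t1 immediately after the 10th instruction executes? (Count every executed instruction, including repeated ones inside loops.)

4

after li $t6, 11: $t6=11
after li $t1, 2: $t1=2
after rem $t6, $t6, 2: $t6=11%2=1
after rem $t6, $t6, 16: $t6=1%16=1
after add $t1, $t1, 1: $t1=2+1=3
cmp $t1, 5  (cmp 3,5)
bne body: taken
after rem $t6, $t6, 2: $t6=1%2=1
after rem $t6, $t6, 16: $t6=1%16=1
after add $t1, $t1, 1: $t1=3+1=4
After step 10: $t1 = 4.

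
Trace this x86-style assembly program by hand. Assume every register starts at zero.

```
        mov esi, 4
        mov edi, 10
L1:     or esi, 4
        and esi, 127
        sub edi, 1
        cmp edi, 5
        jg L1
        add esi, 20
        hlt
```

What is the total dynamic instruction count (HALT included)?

after mov esi, 4: esi=4
after mov edi, 10: edi=10
after or esi, 4: esi=4|4=4
after and esi, 127: esi=4&127=4
after sub edi, 1: edi=10-1=9
cmp edi, 5  (cmp 9,5)
jg L1: taken
after or esi, 4: esi=4|4=4
after and esi, 127: esi=4&127=4
after sub edi, 1: edi=9-1=8
cmp edi, 5  (cmp 8,5)
jg L1: taken
after or esi, 4: esi=4|4=4
after and esi, 127: esi=4&127=4
after sub edi, 1: edi=8-1=7
cmp edi, 5  (cmp 7,5)
jg L1: taken
after or esi, 4: esi=4|4=4
after and esi, 127: esi=4&127=4
after sub edi, 1: edi=7-1=6
cmp edi, 5  (cmp 6,5)
jg L1: taken
after or esi, 4: esi=4|4=4
after and esi, 127: esi=4&127=4
after sub edi, 1: edi=6-1=5
cmp edi, 5  (cmp 5,5)
jg L1: not taken
after add esi, 20: esi=4+20=24
halt.
Total executed instructions: 29.

29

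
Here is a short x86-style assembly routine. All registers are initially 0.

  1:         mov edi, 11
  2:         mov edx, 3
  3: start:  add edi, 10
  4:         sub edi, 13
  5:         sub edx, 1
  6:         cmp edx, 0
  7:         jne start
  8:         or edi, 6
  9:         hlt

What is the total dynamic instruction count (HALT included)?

19

after mov edi, 11: edi=11
after mov edx, 3: edx=3
after add edi, 10: edi=11+10=21
after sub edi, 13: edi=21-13=8
after sub edx, 1: edx=3-1=2
cmp edx, 0  (cmp 2,0)
jne start: taken
after add edi, 10: edi=8+10=18
after sub edi, 13: edi=18-13=5
after sub edx, 1: edx=2-1=1
cmp edx, 0  (cmp 1,0)
jne start: taken
after add edi, 10: edi=5+10=15
after sub edi, 13: edi=15-13=2
after sub edx, 1: edx=1-1=0
cmp edx, 0  (cmp 0,0)
jne start: not taken
after or edi, 6: edi=2|6=6
halt.
Total executed instructions: 19.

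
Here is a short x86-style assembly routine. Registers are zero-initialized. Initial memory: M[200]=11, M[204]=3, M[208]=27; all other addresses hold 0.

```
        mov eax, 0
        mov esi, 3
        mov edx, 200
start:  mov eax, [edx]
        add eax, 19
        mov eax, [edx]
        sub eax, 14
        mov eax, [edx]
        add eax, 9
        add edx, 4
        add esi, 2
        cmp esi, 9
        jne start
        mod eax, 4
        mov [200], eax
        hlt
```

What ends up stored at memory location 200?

0

mov eax, 0 → eax=0
mov esi, 3 → esi=3
mov edx, 200 → edx=200
mov eax, [edx] → eax=M[200]=11
add eax, 19 → eax=11+19=30
mov eax, [edx] → eax=M[200]=11
sub eax, 14 → eax=11-14=-3
mov eax, [edx] → eax=M[200]=11
add eax, 9 → eax=11+9=20
add edx, 4 → edx=200+4=204
add esi, 2 → esi=3+2=5
cmp esi, 9  (cmp 5,9)
jne start: taken
mov eax, [edx] → eax=M[204]=3
add eax, 19 → eax=3+19=22
mov eax, [edx] → eax=M[204]=3
sub eax, 14 → eax=3-14=-11
mov eax, [edx] → eax=M[204]=3
add eax, 9 → eax=3+9=12
add edx, 4 → edx=204+4=208
add esi, 2 → esi=5+2=7
cmp esi, 9  (cmp 7,9)
jne start: taken
mov eax, [edx] → eax=M[208]=27
add eax, 19 → eax=27+19=46
mov eax, [edx] → eax=M[208]=27
sub eax, 14 → eax=27-14=13
mov eax, [edx] → eax=M[208]=27
add eax, 9 → eax=27+9=36
add edx, 4 → edx=208+4=212
add esi, 2 → esi=7+2=9
cmp esi, 9  (cmp 9,9)
jne start: not taken
mod eax, 4 → eax=36%4=0
mov [200], eax → M[200]=0
halt.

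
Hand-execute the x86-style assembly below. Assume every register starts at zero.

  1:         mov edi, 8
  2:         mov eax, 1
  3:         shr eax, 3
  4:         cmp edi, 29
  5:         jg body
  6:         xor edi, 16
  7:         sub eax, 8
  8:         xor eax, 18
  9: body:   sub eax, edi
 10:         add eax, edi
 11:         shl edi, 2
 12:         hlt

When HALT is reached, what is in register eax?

-22

edi=8
eax=1
eax=1>>3=0
cmp edi, 29  (cmp 8,29)
jg body: not taken
edi=8^16=24
eax=0-8=-8
eax=(-8)^18=-22
eax=(-22)-24=-46
eax=(-46)+24=-22
edi=24<<2=96
halt.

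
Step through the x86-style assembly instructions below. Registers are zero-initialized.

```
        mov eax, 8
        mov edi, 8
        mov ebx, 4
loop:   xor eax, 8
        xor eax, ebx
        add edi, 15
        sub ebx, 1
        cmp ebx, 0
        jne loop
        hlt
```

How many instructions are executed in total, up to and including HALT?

after mov eax, 8: eax=8
after mov edi, 8: edi=8
after mov ebx, 4: ebx=4
after xor eax, 8: eax=8^8=0
after xor eax, ebx: eax=0^4=4
after add edi, 15: edi=8+15=23
after sub ebx, 1: ebx=4-1=3
cmp ebx, 0  (cmp 3,0)
jne loop: taken
after xor eax, 8: eax=4^8=12
after xor eax, ebx: eax=12^3=15
after add edi, 15: edi=23+15=38
after sub ebx, 1: ebx=3-1=2
cmp ebx, 0  (cmp 2,0)
jne loop: taken
after xor eax, 8: eax=15^8=7
after xor eax, ebx: eax=7^2=5
after add edi, 15: edi=38+15=53
after sub ebx, 1: ebx=2-1=1
cmp ebx, 0  (cmp 1,0)
jne loop: taken
after xor eax, 8: eax=5^8=13
after xor eax, ebx: eax=13^1=12
after add edi, 15: edi=53+15=68
after sub ebx, 1: ebx=1-1=0
cmp ebx, 0  (cmp 0,0)
jne loop: not taken
halt.
Total executed instructions: 28.

28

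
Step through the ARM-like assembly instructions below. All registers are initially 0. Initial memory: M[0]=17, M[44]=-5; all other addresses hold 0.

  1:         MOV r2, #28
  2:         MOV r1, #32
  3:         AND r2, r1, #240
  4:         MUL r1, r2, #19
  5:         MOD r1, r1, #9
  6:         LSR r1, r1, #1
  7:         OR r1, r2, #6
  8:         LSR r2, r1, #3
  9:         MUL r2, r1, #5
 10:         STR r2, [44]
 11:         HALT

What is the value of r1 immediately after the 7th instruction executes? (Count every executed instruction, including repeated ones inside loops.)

MOV r2, #28 → r2=28
MOV r1, #32 → r1=32
AND r2, r1, #240 → r2=32&240=32
MUL r1, r2, #19 → r1=32*19=608
MOD r1, r1, #9 → r1=608%9=5
LSR r1, r1, #1 → r1=5>>1=2
OR r1, r2, #6 → r1=32|6=38
After step 7: r1 = 38.

38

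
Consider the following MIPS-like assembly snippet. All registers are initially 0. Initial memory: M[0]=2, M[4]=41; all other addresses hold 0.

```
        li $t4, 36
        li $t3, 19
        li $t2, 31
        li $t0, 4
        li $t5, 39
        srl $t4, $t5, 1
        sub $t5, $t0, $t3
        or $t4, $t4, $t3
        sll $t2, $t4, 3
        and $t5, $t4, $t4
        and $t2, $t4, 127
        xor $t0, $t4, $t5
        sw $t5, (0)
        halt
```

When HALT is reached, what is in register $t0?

0

$t4=36
$t3=19
$t2=31
$t0=4
$t5=39
$t4=39>>1=19
$t5=4-19=-15
$t4=19|19=19
$t2=19<<3=152
$t5=19&19=19
$t2=19&127=19
$t0=19^19=0
sw $t5, (0) → M[0]=19
halt.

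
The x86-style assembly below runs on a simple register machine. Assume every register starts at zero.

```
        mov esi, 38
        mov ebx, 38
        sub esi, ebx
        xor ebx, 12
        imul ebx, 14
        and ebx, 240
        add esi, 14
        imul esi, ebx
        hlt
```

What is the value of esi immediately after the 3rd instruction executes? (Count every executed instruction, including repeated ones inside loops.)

0

mov esi, 38 → esi=38
mov ebx, 38 → ebx=38
sub esi, ebx → esi=38-38=0
After step 3: esi = 0.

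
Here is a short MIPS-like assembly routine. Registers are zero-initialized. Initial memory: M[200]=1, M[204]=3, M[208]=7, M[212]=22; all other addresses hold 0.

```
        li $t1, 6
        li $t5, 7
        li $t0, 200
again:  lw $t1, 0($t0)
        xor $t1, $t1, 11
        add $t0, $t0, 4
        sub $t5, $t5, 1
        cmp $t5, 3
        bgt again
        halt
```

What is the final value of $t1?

29

li $t1, 6 → $t1=6
li $t5, 7 → $t5=7
li $t0, 200 → $t0=200
lw $t1, 0($t0) → $t1=M[200]=1
xor $t1, $t1, 11 → $t1=1^11=10
add $t0, $t0, 4 → $t0=200+4=204
sub $t5, $t5, 1 → $t5=7-1=6
cmp $t5, 3  (cmp 6,3)
bgt again: taken
lw $t1, 0($t0) → $t1=M[204]=3
xor $t1, $t1, 11 → $t1=3^11=8
add $t0, $t0, 4 → $t0=204+4=208
sub $t5, $t5, 1 → $t5=6-1=5
cmp $t5, 3  (cmp 5,3)
bgt again: taken
lw $t1, 0($t0) → $t1=M[208]=7
xor $t1, $t1, 11 → $t1=7^11=12
add $t0, $t0, 4 → $t0=208+4=212
sub $t5, $t5, 1 → $t5=5-1=4
cmp $t5, 3  (cmp 4,3)
bgt again: taken
lw $t1, 0($t0) → $t1=M[212]=22
xor $t1, $t1, 11 → $t1=22^11=29
add $t0, $t0, 4 → $t0=212+4=216
sub $t5, $t5, 1 → $t5=4-1=3
cmp $t5, 3  (cmp 3,3)
bgt again: not taken
halt.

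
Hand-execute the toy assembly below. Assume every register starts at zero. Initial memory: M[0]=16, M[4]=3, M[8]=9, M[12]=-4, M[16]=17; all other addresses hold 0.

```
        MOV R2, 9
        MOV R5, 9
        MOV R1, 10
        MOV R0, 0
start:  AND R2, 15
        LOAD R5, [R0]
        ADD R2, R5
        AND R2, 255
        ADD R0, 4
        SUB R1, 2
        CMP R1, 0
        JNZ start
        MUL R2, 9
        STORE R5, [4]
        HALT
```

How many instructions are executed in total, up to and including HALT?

47

after MOV R2, 9: R2=9
after MOV R5, 9: R5=9
after MOV R1, 10: R1=10
after MOV R0, 0: R0=0
after AND R2, 15: R2=9&15=9
after LOAD R5, [R0]: R5=M[0]=16
after ADD R2, R5: R2=9+16=25
after AND R2, 255: R2=25&255=25
after ADD R0, 4: R0=0+4=4
after SUB R1, 2: R1=10-2=8
CMP R1, 0  (cmp 8,0)
JNZ start: taken
after AND R2, 15: R2=25&15=9
after LOAD R5, [R0]: R5=M[4]=3
after ADD R2, R5: R2=9+3=12
after AND R2, 255: R2=12&255=12
after ADD R0, 4: R0=4+4=8
after SUB R1, 2: R1=8-2=6
CMP R1, 0  (cmp 6,0)
JNZ start: taken
after AND R2, 15: R2=12&15=12
after LOAD R5, [R0]: R5=M[8]=9
after ADD R2, R5: R2=12+9=21
after AND R2, 255: R2=21&255=21
after ADD R0, 4: R0=8+4=12
after SUB R1, 2: R1=6-2=4
CMP R1, 0  (cmp 4,0)
JNZ start: taken
after AND R2, 15: R2=21&15=5
after LOAD R5, [R0]: R5=M[12]=-4
after ADD R2, R5: R2=5+(-4)=1
after AND R2, 255: R2=1&255=1
after ADD R0, 4: R0=12+4=16
after SUB R1, 2: R1=4-2=2
CMP R1, 0  (cmp 2,0)
JNZ start: taken
after AND R2, 15: R2=1&15=1
after LOAD R5, [R0]: R5=M[16]=17
after ADD R2, R5: R2=1+17=18
after AND R2, 255: R2=18&255=18
after ADD R0, 4: R0=16+4=20
after SUB R1, 2: R1=2-2=0
CMP R1, 0  (cmp 0,0)
JNZ start: not taken
after MUL R2, 9: R2=18*9=162
STORE R5, [4] → M[4]=17
halt.
Total executed instructions: 47.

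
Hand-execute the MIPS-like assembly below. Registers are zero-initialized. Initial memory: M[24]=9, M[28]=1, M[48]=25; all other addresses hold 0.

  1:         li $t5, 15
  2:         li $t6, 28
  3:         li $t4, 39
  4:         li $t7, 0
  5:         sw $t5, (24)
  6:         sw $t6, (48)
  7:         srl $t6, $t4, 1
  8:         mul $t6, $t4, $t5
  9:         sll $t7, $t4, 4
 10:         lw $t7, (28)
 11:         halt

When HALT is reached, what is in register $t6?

585

$t5=15
$t6=28
$t4=39
$t7=0
sw $t5, (24) → M[24]=15
sw $t6, (48) → M[48]=28
$t6=39>>1=19
$t6=39*15=585
$t7=39<<4=624
$t7=M[28]=1
halt.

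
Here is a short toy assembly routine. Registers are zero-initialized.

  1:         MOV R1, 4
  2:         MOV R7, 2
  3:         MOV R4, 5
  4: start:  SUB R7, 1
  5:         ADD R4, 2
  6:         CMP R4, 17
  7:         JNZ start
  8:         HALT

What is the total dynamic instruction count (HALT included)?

MOV R1, 4 → R1=4
MOV R7, 2 → R7=2
MOV R4, 5 → R4=5
SUB R7, 1 → R7=2-1=1
ADD R4, 2 → R4=5+2=7
CMP R4, 17  (cmp 7,17)
JNZ start: taken
SUB R7, 1 → R7=1-1=0
ADD R4, 2 → R4=7+2=9
CMP R4, 17  (cmp 9,17)
JNZ start: taken
SUB R7, 1 → R7=0-1=-1
ADD R4, 2 → R4=9+2=11
CMP R4, 17  (cmp 11,17)
JNZ start: taken
SUB R7, 1 → R7=(-1)-1=-2
ADD R4, 2 → R4=11+2=13
CMP R4, 17  (cmp 13,17)
JNZ start: taken
SUB R7, 1 → R7=(-2)-1=-3
ADD R4, 2 → R4=13+2=15
CMP R4, 17  (cmp 15,17)
JNZ start: taken
SUB R7, 1 → R7=(-3)-1=-4
ADD R4, 2 → R4=15+2=17
CMP R4, 17  (cmp 17,17)
JNZ start: not taken
halt.
Total executed instructions: 28.

28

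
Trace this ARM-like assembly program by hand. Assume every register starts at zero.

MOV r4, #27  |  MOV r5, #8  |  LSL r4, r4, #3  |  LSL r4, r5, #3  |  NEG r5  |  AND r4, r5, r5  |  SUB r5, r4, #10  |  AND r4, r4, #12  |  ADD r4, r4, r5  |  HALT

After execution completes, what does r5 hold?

-18

after MOV r4, #27: r4=27
after MOV r5, #8: r5=8
after LSL r4, r4, #3: r4=27<<3=216
after LSL r4, r5, #3: r4=8<<3=64
after NEG r5: r5=-(8)=-8
after AND r4, r5, r5: r4=(-8)&(-8)=-8
after SUB r5, r4, #10: r5=(-8)-10=-18
after AND r4, r4, #12: r4=(-8)&12=8
after ADD r4, r4, r5: r4=8+(-18)=-10
halt.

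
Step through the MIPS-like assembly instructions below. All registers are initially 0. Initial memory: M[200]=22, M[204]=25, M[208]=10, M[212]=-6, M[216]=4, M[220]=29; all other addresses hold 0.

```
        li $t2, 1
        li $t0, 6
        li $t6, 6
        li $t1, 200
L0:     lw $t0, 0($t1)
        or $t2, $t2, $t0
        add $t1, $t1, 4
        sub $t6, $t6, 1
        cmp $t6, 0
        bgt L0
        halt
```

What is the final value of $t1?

224

after li $t2, 1: $t2=1
after li $t0, 6: $t0=6
after li $t6, 6: $t6=6
after li $t1, 200: $t1=200
after lw $t0, 0($t1): $t0=M[200]=22
after or $t2, $t2, $t0: $t2=1|22=23
after add $t1, $t1, 4: $t1=200+4=204
after sub $t6, $t6, 1: $t6=6-1=5
cmp $t6, 0  (cmp 5,0)
bgt L0: taken
after lw $t0, 0($t1): $t0=M[204]=25
after or $t2, $t2, $t0: $t2=23|25=31
after add $t1, $t1, 4: $t1=204+4=208
after sub $t6, $t6, 1: $t6=5-1=4
cmp $t6, 0  (cmp 4,0)
bgt L0: taken
after lw $t0, 0($t1): $t0=M[208]=10
after or $t2, $t2, $t0: $t2=31|10=31
after add $t1, $t1, 4: $t1=208+4=212
after sub $t6, $t6, 1: $t6=4-1=3
cmp $t6, 0  (cmp 3,0)
bgt L0: taken
after lw $t0, 0($t1): $t0=M[212]=-6
after or $t2, $t2, $t0: $t2=31|(-6)=-1
after add $t1, $t1, 4: $t1=212+4=216
after sub $t6, $t6, 1: $t6=3-1=2
cmp $t6, 0  (cmp 2,0)
bgt L0: taken
after lw $t0, 0($t1): $t0=M[216]=4
after or $t2, $t2, $t0: $t2=(-1)|4=-1
after add $t1, $t1, 4: $t1=216+4=220
after sub $t6, $t6, 1: $t6=2-1=1
cmp $t6, 0  (cmp 1,0)
bgt L0: taken
after lw $t0, 0($t1): $t0=M[220]=29
after or $t2, $t2, $t0: $t2=(-1)|29=-1
after add $t1, $t1, 4: $t1=220+4=224
after sub $t6, $t6, 1: $t6=1-1=0
cmp $t6, 0  (cmp 0,0)
bgt L0: not taken
halt.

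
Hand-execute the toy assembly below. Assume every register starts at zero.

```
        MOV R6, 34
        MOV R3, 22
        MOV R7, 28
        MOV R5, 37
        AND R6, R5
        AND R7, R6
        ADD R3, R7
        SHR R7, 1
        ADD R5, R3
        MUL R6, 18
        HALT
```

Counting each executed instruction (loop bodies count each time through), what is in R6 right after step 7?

R6=34
R3=22
R7=28
R5=37
R6=34&37=32
R7=28&32=0
R3=22+0=22
After step 7: R6 = 32.

32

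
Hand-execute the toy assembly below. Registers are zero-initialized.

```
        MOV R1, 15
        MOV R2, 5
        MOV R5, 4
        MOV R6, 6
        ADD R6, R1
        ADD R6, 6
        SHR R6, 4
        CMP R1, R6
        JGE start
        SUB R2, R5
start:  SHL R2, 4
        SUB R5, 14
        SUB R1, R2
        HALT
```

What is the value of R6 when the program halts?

after MOV R1, 15: R1=15
after MOV R2, 5: R2=5
after MOV R5, 4: R5=4
after MOV R6, 6: R6=6
after ADD R6, R1: R6=6+15=21
after ADD R6, 6: R6=21+6=27
after SHR R6, 4: R6=27>>4=1
CMP R1, R6  (cmp 15,1)
JGE start: taken
after SHL R2, 4: R2=5<<4=80
after SUB R5, 14: R5=4-14=-10
after SUB R1, R2: R1=15-80=-65
halt.

1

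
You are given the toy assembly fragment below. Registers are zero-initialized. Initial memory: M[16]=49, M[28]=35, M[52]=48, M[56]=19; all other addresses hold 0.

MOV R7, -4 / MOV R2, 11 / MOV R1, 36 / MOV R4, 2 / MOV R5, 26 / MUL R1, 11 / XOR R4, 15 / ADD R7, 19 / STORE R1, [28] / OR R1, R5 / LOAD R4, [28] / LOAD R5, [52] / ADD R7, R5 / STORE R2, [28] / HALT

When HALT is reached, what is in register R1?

R7=-4
R2=11
R1=36
R4=2
R5=26
R1=36*11=396
R4=2^15=13
R7=(-4)+19=15
STORE R1, [28] → M[28]=396
R1=396|26=414
R4=M[28]=396
R5=M[52]=48
R7=15+48=63
STORE R2, [28] → M[28]=11
halt.

414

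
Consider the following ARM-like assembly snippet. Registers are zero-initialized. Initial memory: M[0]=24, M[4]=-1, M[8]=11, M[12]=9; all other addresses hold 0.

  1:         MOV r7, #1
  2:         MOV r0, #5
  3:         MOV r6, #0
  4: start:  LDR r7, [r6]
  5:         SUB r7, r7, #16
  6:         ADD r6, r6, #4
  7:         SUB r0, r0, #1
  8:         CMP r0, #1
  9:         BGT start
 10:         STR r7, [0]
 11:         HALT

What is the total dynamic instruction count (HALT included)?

MOV r7, #1 → r7=1
MOV r0, #5 → r0=5
MOV r6, #0 → r6=0
LDR r7, [r6] → r7=M[0]=24
SUB r7, r7, #16 → r7=24-16=8
ADD r6, r6, #4 → r6=0+4=4
SUB r0, r0, #1 → r0=5-1=4
CMP r0, #1  (cmp 4,1)
BGT start: taken
LDR r7, [r6] → r7=M[4]=-1
SUB r7, r7, #16 → r7=(-1)-16=-17
ADD r6, r6, #4 → r6=4+4=8
SUB r0, r0, #1 → r0=4-1=3
CMP r0, #1  (cmp 3,1)
BGT start: taken
LDR r7, [r6] → r7=M[8]=11
SUB r7, r7, #16 → r7=11-16=-5
ADD r6, r6, #4 → r6=8+4=12
SUB r0, r0, #1 → r0=3-1=2
CMP r0, #1  (cmp 2,1)
BGT start: taken
LDR r7, [r6] → r7=M[12]=9
SUB r7, r7, #16 → r7=9-16=-7
ADD r6, r6, #4 → r6=12+4=16
SUB r0, r0, #1 → r0=2-1=1
CMP r0, #1  (cmp 1,1)
BGT start: not taken
STR r7, [0] → M[0]=-7
halt.
Total executed instructions: 29.

29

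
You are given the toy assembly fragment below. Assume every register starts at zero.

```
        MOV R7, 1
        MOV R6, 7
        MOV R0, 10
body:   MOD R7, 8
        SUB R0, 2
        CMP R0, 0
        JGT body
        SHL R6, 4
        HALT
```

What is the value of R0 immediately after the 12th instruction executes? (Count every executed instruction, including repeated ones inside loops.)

6

R7=1
R6=7
R0=10
R7=1%8=1
R0=10-2=8
CMP R0, 0  (cmp 8,0)
JGT body: taken
R7=1%8=1
R0=8-2=6
CMP R0, 0  (cmp 6,0)
JGT body: taken
R7=1%8=1
After step 12: R0 = 6.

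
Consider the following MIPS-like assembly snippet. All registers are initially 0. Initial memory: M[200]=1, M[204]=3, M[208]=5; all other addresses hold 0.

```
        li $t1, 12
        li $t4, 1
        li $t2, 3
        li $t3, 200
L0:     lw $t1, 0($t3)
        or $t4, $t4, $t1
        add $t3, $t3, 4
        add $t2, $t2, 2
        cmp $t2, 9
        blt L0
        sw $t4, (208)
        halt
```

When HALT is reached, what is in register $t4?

li $t1, 12 → $t1=12
li $t4, 1 → $t4=1
li $t2, 3 → $t2=3
li $t3, 200 → $t3=200
lw $t1, 0($t3) → $t1=M[200]=1
or $t4, $t4, $t1 → $t4=1|1=1
add $t3, $t3, 4 → $t3=200+4=204
add $t2, $t2, 2 → $t2=3+2=5
cmp $t2, 9  (cmp 5,9)
blt L0: taken
lw $t1, 0($t3) → $t1=M[204]=3
or $t4, $t4, $t1 → $t4=1|3=3
add $t3, $t3, 4 → $t3=204+4=208
add $t2, $t2, 2 → $t2=5+2=7
cmp $t2, 9  (cmp 7,9)
blt L0: taken
lw $t1, 0($t3) → $t1=M[208]=5
or $t4, $t4, $t1 → $t4=3|5=7
add $t3, $t3, 4 → $t3=208+4=212
add $t2, $t2, 2 → $t2=7+2=9
cmp $t2, 9  (cmp 9,9)
blt L0: not taken
sw $t4, (208) → M[208]=7
halt.

7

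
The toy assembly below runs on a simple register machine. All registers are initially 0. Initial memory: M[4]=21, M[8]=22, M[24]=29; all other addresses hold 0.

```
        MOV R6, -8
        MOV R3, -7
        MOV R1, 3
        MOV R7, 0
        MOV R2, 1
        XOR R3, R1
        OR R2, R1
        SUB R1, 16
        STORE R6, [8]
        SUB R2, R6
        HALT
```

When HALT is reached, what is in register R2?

11

MOV R6, -8 → R6=-8
MOV R3, -7 → R3=-7
MOV R1, 3 → R1=3
MOV R7, 0 → R7=0
MOV R2, 1 → R2=1
XOR R3, R1 → R3=(-7)^3=-6
OR R2, R1 → R2=1|3=3
SUB R1, 16 → R1=3-16=-13
STORE R6, [8] → M[8]=-8
SUB R2, R6 → R2=3-(-8)=11
halt.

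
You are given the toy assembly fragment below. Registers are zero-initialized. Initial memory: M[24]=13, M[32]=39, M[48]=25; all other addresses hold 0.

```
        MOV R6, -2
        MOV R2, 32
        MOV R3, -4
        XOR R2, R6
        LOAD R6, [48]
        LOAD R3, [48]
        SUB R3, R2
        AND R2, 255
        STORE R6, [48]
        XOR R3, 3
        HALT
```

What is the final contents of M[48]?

MOV R6, -2 → R6=-2
MOV R2, 32 → R2=32
MOV R3, -4 → R3=-4
XOR R2, R6 → R2=32^(-2)=-34
LOAD R6, [48] → R6=M[48]=25
LOAD R3, [48] → R3=M[48]=25
SUB R3, R2 → R3=25-(-34)=59
AND R2, 255 → R2=(-34)&255=222
STORE R6, [48] → M[48]=25
XOR R3, 3 → R3=59^3=56
halt.

25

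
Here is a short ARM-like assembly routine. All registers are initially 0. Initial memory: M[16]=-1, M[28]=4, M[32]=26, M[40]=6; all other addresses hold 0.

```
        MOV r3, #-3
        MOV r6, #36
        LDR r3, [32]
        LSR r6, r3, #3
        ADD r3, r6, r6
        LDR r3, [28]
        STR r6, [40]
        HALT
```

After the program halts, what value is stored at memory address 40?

MOV r3, #-3 → r3=-3
MOV r6, #36 → r6=36
LDR r3, [32] → r3=M[32]=26
LSR r6, r3, #3 → r6=26>>3=3
ADD r3, r6, r6 → r3=3+3=6
LDR r3, [28] → r3=M[28]=4
STR r6, [40] → M[40]=3
halt.

3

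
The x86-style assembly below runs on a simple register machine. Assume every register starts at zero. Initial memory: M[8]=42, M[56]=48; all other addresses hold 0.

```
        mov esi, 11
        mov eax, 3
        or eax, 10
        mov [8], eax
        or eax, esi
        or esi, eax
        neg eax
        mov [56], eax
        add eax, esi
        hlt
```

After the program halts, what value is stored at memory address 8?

mov esi, 11 → esi=11
mov eax, 3 → eax=3
or eax, 10 → eax=3|10=11
mov [8], eax → M[8]=11
or eax, esi → eax=11|11=11
or esi, eax → esi=11|11=11
neg eax → eax=-(11)=-11
mov [56], eax → M[56]=-11
add eax, esi → eax=(-11)+11=0
halt.

11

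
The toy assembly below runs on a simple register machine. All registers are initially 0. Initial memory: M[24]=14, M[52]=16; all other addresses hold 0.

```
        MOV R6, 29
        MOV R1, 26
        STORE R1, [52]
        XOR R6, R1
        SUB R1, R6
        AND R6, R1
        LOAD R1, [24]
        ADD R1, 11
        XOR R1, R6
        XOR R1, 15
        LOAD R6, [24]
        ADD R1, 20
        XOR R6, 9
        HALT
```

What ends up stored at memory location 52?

26

R6=29
R1=26
STORE R1, [52] → M[52]=26
R6=29^26=7
R1=26-7=19
R6=7&19=3
R1=M[24]=14
R1=14+11=25
R1=25^3=26
R1=26^15=21
R6=M[24]=14
R1=21+20=41
R6=14^9=7
halt.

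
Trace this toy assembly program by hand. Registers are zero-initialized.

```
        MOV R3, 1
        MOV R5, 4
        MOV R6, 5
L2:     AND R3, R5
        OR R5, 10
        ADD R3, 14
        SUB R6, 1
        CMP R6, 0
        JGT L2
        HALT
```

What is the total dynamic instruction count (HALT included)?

34

R3=1
R5=4
R6=5
R3=1&4=0
R5=4|10=14
R3=0+14=14
R6=5-1=4
CMP R6, 0  (cmp 4,0)
JGT L2: taken
R3=14&14=14
R5=14|10=14
R3=14+14=28
R6=4-1=3
CMP R6, 0  (cmp 3,0)
JGT L2: taken
R3=28&14=12
R5=14|10=14
R3=12+14=26
R6=3-1=2
CMP R6, 0  (cmp 2,0)
JGT L2: taken
R3=26&14=10
R5=14|10=14
R3=10+14=24
R6=2-1=1
CMP R6, 0  (cmp 1,0)
JGT L2: taken
R3=24&14=8
R5=14|10=14
R3=8+14=22
R6=1-1=0
CMP R6, 0  (cmp 0,0)
JGT L2: not taken
halt.
Total executed instructions: 34.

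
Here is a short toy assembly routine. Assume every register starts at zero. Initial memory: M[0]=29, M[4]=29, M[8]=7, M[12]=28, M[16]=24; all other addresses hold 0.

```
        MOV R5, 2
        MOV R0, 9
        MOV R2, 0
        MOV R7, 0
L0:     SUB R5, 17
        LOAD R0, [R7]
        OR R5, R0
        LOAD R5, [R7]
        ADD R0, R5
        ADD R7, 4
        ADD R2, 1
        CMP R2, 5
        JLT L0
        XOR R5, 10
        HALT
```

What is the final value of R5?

18

MOV R5, 2 → R5=2
MOV R0, 9 → R0=9
MOV R2, 0 → R2=0
MOV R7, 0 → R7=0
SUB R5, 17 → R5=2-17=-15
LOAD R0, [R7] → R0=M[0]=29
OR R5, R0 → R5=(-15)|29=-3
LOAD R5, [R7] → R5=M[0]=29
ADD R0, R5 → R0=29+29=58
ADD R7, 4 → R7=0+4=4
ADD R2, 1 → R2=0+1=1
CMP R2, 5  (cmp 1,5)
JLT L0: taken
SUB R5, 17 → R5=29-17=12
LOAD R0, [R7] → R0=M[4]=29
OR R5, R0 → R5=12|29=29
LOAD R5, [R7] → R5=M[4]=29
ADD R0, R5 → R0=29+29=58
ADD R7, 4 → R7=4+4=8
ADD R2, 1 → R2=1+1=2
CMP R2, 5  (cmp 2,5)
JLT L0: taken
SUB R5, 17 → R5=29-17=12
LOAD R0, [R7] → R0=M[8]=7
OR R5, R0 → R5=12|7=15
LOAD R5, [R7] → R5=M[8]=7
ADD R0, R5 → R0=7+7=14
ADD R7, 4 → R7=8+4=12
ADD R2, 1 → R2=2+1=3
CMP R2, 5  (cmp 3,5)
JLT L0: taken
SUB R5, 17 → R5=7-17=-10
LOAD R0, [R7] → R0=M[12]=28
OR R5, R0 → R5=(-10)|28=-2
LOAD R5, [R7] → R5=M[12]=28
ADD R0, R5 → R0=28+28=56
ADD R7, 4 → R7=12+4=16
ADD R2, 1 → R2=3+1=4
CMP R2, 5  (cmp 4,5)
JLT L0: taken
SUB R5, 17 → R5=28-17=11
LOAD R0, [R7] → R0=M[16]=24
OR R5, R0 → R5=11|24=27
LOAD R5, [R7] → R5=M[16]=24
ADD R0, R5 → R0=24+24=48
ADD R7, 4 → R7=16+4=20
ADD R2, 1 → R2=4+1=5
CMP R2, 5  (cmp 5,5)
JLT L0: not taken
XOR R5, 10 → R5=24^10=18
halt.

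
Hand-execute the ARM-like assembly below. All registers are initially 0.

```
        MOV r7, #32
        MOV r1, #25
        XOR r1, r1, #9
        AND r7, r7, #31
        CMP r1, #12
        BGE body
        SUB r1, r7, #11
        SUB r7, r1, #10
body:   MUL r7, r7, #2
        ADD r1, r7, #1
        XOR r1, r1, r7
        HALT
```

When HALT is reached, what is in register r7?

0

after MOV r7, #32: r7=32
after MOV r1, #25: r1=25
after XOR r1, r1, #9: r1=25^9=16
after AND r7, r7, #31: r7=32&31=0
CMP r1, #12  (cmp 16,12)
BGE body: taken
after MUL r7, r7, #2: r7=0*2=0
after ADD r1, r7, #1: r1=0+1=1
after XOR r1, r1, r7: r1=1^0=1
halt.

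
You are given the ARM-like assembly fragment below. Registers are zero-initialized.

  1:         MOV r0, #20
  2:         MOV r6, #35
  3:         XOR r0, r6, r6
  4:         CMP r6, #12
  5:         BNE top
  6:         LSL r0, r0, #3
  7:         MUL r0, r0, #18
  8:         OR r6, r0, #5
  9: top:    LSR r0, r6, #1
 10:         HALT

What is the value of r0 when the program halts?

17

r0=20
r6=35
r0=35^35=0
CMP r6, #12  (cmp 35,12)
BNE top: taken
r0=35>>1=17
halt.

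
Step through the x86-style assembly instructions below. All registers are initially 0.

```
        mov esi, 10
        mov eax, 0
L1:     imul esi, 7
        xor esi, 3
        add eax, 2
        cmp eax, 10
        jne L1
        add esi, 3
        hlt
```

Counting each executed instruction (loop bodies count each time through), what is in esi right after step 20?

mov esi, 10 → esi=10
mov eax, 0 → eax=0
imul esi, 7 → esi=10*7=70
xor esi, 3 → esi=70^3=69
add eax, 2 → eax=0+2=2
cmp eax, 10  (cmp 2,10)
jne L1: taken
imul esi, 7 → esi=69*7=483
xor esi, 3 → esi=483^3=480
add eax, 2 → eax=2+2=4
cmp eax, 10  (cmp 4,10)
jne L1: taken
imul esi, 7 → esi=480*7=3360
xor esi, 3 → esi=3360^3=3363
add eax, 2 → eax=4+2=6
cmp eax, 10  (cmp 6,10)
jne L1: taken
imul esi, 7 → esi=3363*7=23541
xor esi, 3 → esi=23541^3=23542
add eax, 2 → eax=6+2=8
After step 20: esi = 23542.

23542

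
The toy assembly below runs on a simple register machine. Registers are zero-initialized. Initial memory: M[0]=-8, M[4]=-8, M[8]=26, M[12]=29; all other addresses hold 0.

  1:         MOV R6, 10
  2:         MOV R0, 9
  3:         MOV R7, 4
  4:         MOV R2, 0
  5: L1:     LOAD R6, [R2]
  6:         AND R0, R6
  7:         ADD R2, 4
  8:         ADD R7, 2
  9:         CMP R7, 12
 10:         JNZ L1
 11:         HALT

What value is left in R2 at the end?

16

R6=10
R0=9
R7=4
R2=0
R6=M[0]=-8
R0=9&(-8)=8
R2=0+4=4
R7=4+2=6
CMP R7, 12  (cmp 6,12)
JNZ L1: taken
R6=M[4]=-8
R0=8&(-8)=8
R2=4+4=8
R7=6+2=8
CMP R7, 12  (cmp 8,12)
JNZ L1: taken
R6=M[8]=26
R0=8&26=8
R2=8+4=12
R7=8+2=10
CMP R7, 12  (cmp 10,12)
JNZ L1: taken
R6=M[12]=29
R0=8&29=8
R2=12+4=16
R7=10+2=12
CMP R7, 12  (cmp 12,12)
JNZ L1: not taken
halt.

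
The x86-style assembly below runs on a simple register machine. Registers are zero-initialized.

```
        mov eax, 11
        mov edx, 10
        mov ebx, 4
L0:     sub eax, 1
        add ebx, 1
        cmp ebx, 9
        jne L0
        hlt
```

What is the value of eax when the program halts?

after mov eax, 11: eax=11
after mov edx, 10: edx=10
after mov ebx, 4: ebx=4
after sub eax, 1: eax=11-1=10
after add ebx, 1: ebx=4+1=5
cmp ebx, 9  (cmp 5,9)
jne L0: taken
after sub eax, 1: eax=10-1=9
after add ebx, 1: ebx=5+1=6
cmp ebx, 9  (cmp 6,9)
jne L0: taken
after sub eax, 1: eax=9-1=8
after add ebx, 1: ebx=6+1=7
cmp ebx, 9  (cmp 7,9)
jne L0: taken
after sub eax, 1: eax=8-1=7
after add ebx, 1: ebx=7+1=8
cmp ebx, 9  (cmp 8,9)
jne L0: taken
after sub eax, 1: eax=7-1=6
after add ebx, 1: ebx=8+1=9
cmp ebx, 9  (cmp 9,9)
jne L0: not taken
halt.

6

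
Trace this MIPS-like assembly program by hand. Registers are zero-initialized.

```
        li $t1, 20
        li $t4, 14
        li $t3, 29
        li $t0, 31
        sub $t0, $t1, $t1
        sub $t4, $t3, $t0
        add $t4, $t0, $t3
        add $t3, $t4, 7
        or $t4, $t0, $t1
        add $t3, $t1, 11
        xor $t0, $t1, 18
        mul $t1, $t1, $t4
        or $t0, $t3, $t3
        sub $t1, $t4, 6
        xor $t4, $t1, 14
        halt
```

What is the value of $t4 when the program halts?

after li $t1, 20: $t1=20
after li $t4, 14: $t4=14
after li $t3, 29: $t3=29
after li $t0, 31: $t0=31
after sub $t0, $t1, $t1: $t0=20-20=0
after sub $t4, $t3, $t0: $t4=29-0=29
after add $t4, $t0, $t3: $t4=0+29=29
after add $t3, $t4, 7: $t3=29+7=36
after or $t4, $t0, $t1: $t4=0|20=20
after add $t3, $t1, 11: $t3=20+11=31
after xor $t0, $t1, 18: $t0=20^18=6
after mul $t1, $t1, $t4: $t1=20*20=400
after or $t0, $t3, $t3: $t0=31|31=31
after sub $t1, $t4, 6: $t1=20-6=14
after xor $t4, $t1, 14: $t4=14^14=0
halt.

0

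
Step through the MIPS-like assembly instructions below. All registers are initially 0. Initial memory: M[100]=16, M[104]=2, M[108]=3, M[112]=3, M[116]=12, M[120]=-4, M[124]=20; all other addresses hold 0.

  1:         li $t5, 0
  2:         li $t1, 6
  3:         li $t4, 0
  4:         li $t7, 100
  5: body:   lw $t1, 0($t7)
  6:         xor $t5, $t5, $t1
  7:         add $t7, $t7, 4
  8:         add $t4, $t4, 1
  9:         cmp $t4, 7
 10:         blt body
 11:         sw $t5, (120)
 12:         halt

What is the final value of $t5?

after li $t5, 0: $t5=0
after li $t1, 6: $t1=6
after li $t4, 0: $t4=0
after li $t7, 100: $t7=100
after lw $t1, 0($t7): $t1=M[100]=16
after xor $t5, $t5, $t1: $t5=0^16=16
after add $t7, $t7, 4: $t7=100+4=104
after add $t4, $t4, 1: $t4=0+1=1
cmp $t4, 7  (cmp 1,7)
blt body: taken
after lw $t1, 0($t7): $t1=M[104]=2
after xor $t5, $t5, $t1: $t5=16^2=18
after add $t7, $t7, 4: $t7=104+4=108
after add $t4, $t4, 1: $t4=1+1=2
cmp $t4, 7  (cmp 2,7)
blt body: taken
after lw $t1, 0($t7): $t1=M[108]=3
after xor $t5, $t5, $t1: $t5=18^3=17
after add $t7, $t7, 4: $t7=108+4=112
after add $t4, $t4, 1: $t4=2+1=3
cmp $t4, 7  (cmp 3,7)
blt body: taken
after lw $t1, 0($t7): $t1=M[112]=3
after xor $t5, $t5, $t1: $t5=17^3=18
after add $t7, $t7, 4: $t7=112+4=116
after add $t4, $t4, 1: $t4=3+1=4
cmp $t4, 7  (cmp 4,7)
blt body: taken
after lw $t1, 0($t7): $t1=M[116]=12
after xor $t5, $t5, $t1: $t5=18^12=30
after add $t7, $t7, 4: $t7=116+4=120
after add $t4, $t4, 1: $t4=4+1=5
cmp $t4, 7  (cmp 5,7)
blt body: taken
after lw $t1, 0($t7): $t1=M[120]=-4
after xor $t5, $t5, $t1: $t5=30^(-4)=-30
after add $t7, $t7, 4: $t7=120+4=124
after add $t4, $t4, 1: $t4=5+1=6
cmp $t4, 7  (cmp 6,7)
blt body: taken
after lw $t1, 0($t7): $t1=M[124]=20
after xor $t5, $t5, $t1: $t5=(-30)^20=-10
after add $t7, $t7, 4: $t7=124+4=128
after add $t4, $t4, 1: $t4=6+1=7
cmp $t4, 7  (cmp 7,7)
blt body: not taken
sw $t5, (120) → M[120]=-10
halt.

-10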